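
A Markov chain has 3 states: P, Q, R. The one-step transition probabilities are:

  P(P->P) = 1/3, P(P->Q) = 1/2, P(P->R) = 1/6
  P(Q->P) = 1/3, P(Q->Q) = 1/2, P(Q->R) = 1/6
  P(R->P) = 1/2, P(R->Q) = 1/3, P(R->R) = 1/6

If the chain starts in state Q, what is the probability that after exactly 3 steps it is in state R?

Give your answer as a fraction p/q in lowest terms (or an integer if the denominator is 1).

Answer: 1/6

Derivation:
Computing P^3 by repeated multiplication:
P^1 =
  P: [1/3, 1/2, 1/6]
  Q: [1/3, 1/2, 1/6]
  R: [1/2, 1/3, 1/6]
P^2 =
  P: [13/36, 17/36, 1/6]
  Q: [13/36, 17/36, 1/6]
  R: [13/36, 17/36, 1/6]
P^3 =
  P: [13/36, 17/36, 1/6]
  Q: [13/36, 17/36, 1/6]
  R: [13/36, 17/36, 1/6]

(P^3)[Q -> R] = 1/6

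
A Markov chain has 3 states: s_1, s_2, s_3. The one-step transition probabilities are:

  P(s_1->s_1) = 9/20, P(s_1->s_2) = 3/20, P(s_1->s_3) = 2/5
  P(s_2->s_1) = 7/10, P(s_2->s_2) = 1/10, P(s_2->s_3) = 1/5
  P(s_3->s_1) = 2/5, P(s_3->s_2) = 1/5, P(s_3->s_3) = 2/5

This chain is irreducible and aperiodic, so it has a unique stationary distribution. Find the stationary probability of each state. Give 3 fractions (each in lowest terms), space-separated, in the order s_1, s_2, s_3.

The stationary distribution satisfies pi = pi * P, i.e.:
  pi_s_1 = 9/20*pi_s_1 + 7/10*pi_s_2 + 2/5*pi_s_3
  pi_s_2 = 3/20*pi_s_1 + 1/10*pi_s_2 + 1/5*pi_s_3
  pi_s_3 = 2/5*pi_s_1 + 1/5*pi_s_2 + 2/5*pi_s_3
with normalization: pi_s_1 + pi_s_2 + pi_s_3 = 1.

Using the first 2 balance equations plus normalization, the linear system A*pi = b is:
  [-11/20, 7/10, 2/5] . pi = 0
  [3/20, -9/10, 1/5] . pi = 0
  [1, 1, 1] . pi = 1

Solving yields:
  pi_s_1 = 25/53
  pi_s_2 = 17/106
  pi_s_3 = 39/106

Verification (pi * P):
  25/53*9/20 + 17/106*7/10 + 39/106*2/5 = 25/53 = pi_s_1  (ok)
  25/53*3/20 + 17/106*1/10 + 39/106*1/5 = 17/106 = pi_s_2  (ok)
  25/53*2/5 + 17/106*1/5 + 39/106*2/5 = 39/106 = pi_s_3  (ok)

Answer: 25/53 17/106 39/106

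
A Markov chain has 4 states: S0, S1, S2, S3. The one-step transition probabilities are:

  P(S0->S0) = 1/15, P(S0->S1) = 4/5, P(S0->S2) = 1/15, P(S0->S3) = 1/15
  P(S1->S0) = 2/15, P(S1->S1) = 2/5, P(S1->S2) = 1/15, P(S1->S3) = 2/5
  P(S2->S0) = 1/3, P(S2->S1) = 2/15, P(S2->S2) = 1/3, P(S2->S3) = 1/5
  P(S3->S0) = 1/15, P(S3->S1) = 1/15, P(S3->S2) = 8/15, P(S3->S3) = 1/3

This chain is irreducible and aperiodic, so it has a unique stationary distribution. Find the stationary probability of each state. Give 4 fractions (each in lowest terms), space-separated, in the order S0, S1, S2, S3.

Answer: 505/3202 961/3202 853/3202 883/3202

Derivation:
The stationary distribution satisfies pi = pi * P, i.e.:
  pi_S0 = 1/15*pi_S0 + 2/15*pi_S1 + 1/3*pi_S2 + 1/15*pi_S3
  pi_S1 = 4/5*pi_S0 + 2/5*pi_S1 + 2/15*pi_S2 + 1/15*pi_S3
  pi_S2 = 1/15*pi_S0 + 1/15*pi_S1 + 1/3*pi_S2 + 8/15*pi_S3
  pi_S3 = 1/15*pi_S0 + 2/5*pi_S1 + 1/5*pi_S2 + 1/3*pi_S3
with normalization: pi_S0 + pi_S1 + pi_S2 + pi_S3 = 1.

Using the first 3 balance equations plus normalization, the linear system A*pi = b is:
  [-14/15, 2/15, 1/3, 1/15] . pi = 0
  [4/5, -3/5, 2/15, 1/15] . pi = 0
  [1/15, 1/15, -2/3, 8/15] . pi = 0
  [1, 1, 1, 1] . pi = 1

Solving yields:
  pi_S0 = 505/3202
  pi_S1 = 961/3202
  pi_S2 = 853/3202
  pi_S3 = 883/3202

Verification (pi * P):
  505/3202*1/15 + 961/3202*2/15 + 853/3202*1/3 + 883/3202*1/15 = 505/3202 = pi_S0  (ok)
  505/3202*4/5 + 961/3202*2/5 + 853/3202*2/15 + 883/3202*1/15 = 961/3202 = pi_S1  (ok)
  505/3202*1/15 + 961/3202*1/15 + 853/3202*1/3 + 883/3202*8/15 = 853/3202 = pi_S2  (ok)
  505/3202*1/15 + 961/3202*2/5 + 853/3202*1/5 + 883/3202*1/3 = 883/3202 = pi_S3  (ok)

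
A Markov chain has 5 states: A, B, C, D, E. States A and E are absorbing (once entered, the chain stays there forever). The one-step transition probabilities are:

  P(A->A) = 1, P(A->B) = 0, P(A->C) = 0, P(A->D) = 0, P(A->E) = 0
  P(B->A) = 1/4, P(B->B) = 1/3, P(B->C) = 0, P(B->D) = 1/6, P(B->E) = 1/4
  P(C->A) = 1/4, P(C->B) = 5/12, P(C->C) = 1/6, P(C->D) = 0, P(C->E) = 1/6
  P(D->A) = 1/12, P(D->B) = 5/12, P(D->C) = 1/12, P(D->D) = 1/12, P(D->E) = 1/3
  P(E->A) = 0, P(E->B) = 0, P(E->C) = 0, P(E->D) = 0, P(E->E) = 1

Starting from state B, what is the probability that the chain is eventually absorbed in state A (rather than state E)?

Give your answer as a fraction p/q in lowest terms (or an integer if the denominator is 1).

Let a_i = P(absorbed in A | start in state i).
Boundary conditions: a_A = 1, a_E = 0.
For each transient state i, a_i = sum_j P(i->j) * a_j:
  a_B = 1/4*a_A + 1/3*a_B + 0*a_C + 1/6*a_D + 1/4*a_E
  a_C = 1/4*a_A + 5/12*a_B + 1/6*a_C + 0*a_D + 1/6*a_E
  a_D = 1/12*a_A + 5/12*a_B + 1/12*a_C + 1/12*a_D + 1/3*a_E

Substituting a_A = 1 and a_E = 0, rearrange to (I - Q) a = r where r[i] = P(i -> A):
  [2/3, 0, -1/6] . (a_B, a_C, a_D) = 1/4
  [-5/12, 5/6, 0] . (a_B, a_C, a_D) = 1/4
  [-5/12, -1/12, 11/12] . (a_B, a_C, a_D) = 1/12

Solving yields:
  a_B = 178/385
  a_C = 409/770
  a_D = 269/770

Starting state is B, so the absorption probability is a_B = 178/385.

Answer: 178/385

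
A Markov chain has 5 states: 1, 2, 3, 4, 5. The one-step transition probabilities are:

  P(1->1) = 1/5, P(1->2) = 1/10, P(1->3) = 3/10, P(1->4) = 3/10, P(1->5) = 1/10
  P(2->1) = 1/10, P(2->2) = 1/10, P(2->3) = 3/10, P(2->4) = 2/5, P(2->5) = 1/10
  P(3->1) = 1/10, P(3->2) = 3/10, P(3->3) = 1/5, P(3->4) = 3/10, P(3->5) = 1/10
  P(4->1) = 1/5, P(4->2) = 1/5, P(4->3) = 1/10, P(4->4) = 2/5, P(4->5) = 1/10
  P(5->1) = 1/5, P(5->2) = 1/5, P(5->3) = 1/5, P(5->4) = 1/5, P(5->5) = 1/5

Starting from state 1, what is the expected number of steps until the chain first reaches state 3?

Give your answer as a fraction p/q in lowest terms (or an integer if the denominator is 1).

Let h_i = expected steps to first reach 3 from state i.
Boundary: h_3 = 0.
First-step equations for the other states:
  h_1 = 1 + 1/5*h_1 + 1/10*h_2 + 3/10*h_3 + 3/10*h_4 + 1/10*h_5
  h_2 = 1 + 1/10*h_1 + 1/10*h_2 + 3/10*h_3 + 2/5*h_4 + 1/10*h_5
  h_4 = 1 + 1/5*h_1 + 1/5*h_2 + 1/10*h_3 + 2/5*h_4 + 1/10*h_5
  h_5 = 1 + 1/5*h_1 + 1/5*h_2 + 1/5*h_3 + 1/5*h_4 + 1/5*h_5

Substituting h_3 = 0 and rearranging gives the linear system (I - Q) h = 1:
  [4/5, -1/10, -3/10, -1/10] . (h_1, h_2, h_4, h_5) = 1
  [-1/10, 9/10, -2/5, -1/10] . (h_1, h_2, h_4, h_5) = 1
  [-1/5, -1/5, 3/5, -1/10] . (h_1, h_2, h_4, h_5) = 1
  [-1/5, -1/5, -1/5, 4/5] . (h_1, h_2, h_4, h_5) = 1

Solving yields:
  h_1 = 4005/887
  h_2 = 4095/887
  h_4 = 4905/887
  h_5 = 4360/887

Starting state is 1, so the expected hitting time is h_1 = 4005/887.

Answer: 4005/887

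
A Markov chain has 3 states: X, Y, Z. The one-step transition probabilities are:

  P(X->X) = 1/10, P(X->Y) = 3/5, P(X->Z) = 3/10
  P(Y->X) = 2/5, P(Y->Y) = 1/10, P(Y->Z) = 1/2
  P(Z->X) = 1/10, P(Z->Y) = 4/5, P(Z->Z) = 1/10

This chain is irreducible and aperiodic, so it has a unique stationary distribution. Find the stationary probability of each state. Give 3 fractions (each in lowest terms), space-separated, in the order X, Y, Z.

The stationary distribution satisfies pi = pi * P, i.e.:
  pi_X = 1/10*pi_X + 2/5*pi_Y + 1/10*pi_Z
  pi_Y = 3/5*pi_X + 1/10*pi_Y + 4/5*pi_Z
  pi_Z = 3/10*pi_X + 1/2*pi_Y + 1/10*pi_Z
with normalization: pi_X + pi_Y + pi_Z = 1.

Using the first 2 balance equations plus normalization, the linear system A*pi = b is:
  [-9/10, 2/5, 1/10] . pi = 0
  [3/5, -9/10, 4/5] . pi = 0
  [1, 1, 1] . pi = 1

Solving yields:
  pi_X = 41/176
  pi_Y = 39/88
  pi_Z = 57/176

Verification (pi * P):
  41/176*1/10 + 39/88*2/5 + 57/176*1/10 = 41/176 = pi_X  (ok)
  41/176*3/5 + 39/88*1/10 + 57/176*4/5 = 39/88 = pi_Y  (ok)
  41/176*3/10 + 39/88*1/2 + 57/176*1/10 = 57/176 = pi_Z  (ok)

Answer: 41/176 39/88 57/176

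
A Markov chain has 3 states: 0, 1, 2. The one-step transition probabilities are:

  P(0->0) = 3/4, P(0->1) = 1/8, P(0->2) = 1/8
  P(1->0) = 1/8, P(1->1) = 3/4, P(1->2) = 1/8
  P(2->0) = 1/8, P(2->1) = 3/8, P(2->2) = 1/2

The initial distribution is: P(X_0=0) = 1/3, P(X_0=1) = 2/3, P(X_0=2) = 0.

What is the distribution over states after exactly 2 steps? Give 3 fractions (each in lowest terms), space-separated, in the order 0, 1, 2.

Propagating the distribution step by step (d_{t+1} = d_t * P):
d_0 = (0=1/3, 1=2/3, 2=0)
  d_1[0] = 1/3*3/4 + 2/3*1/8 + 0*1/8 = 1/3
  d_1[1] = 1/3*1/8 + 2/3*3/4 + 0*3/8 = 13/24
  d_1[2] = 1/3*1/8 + 2/3*1/8 + 0*1/2 = 1/8
d_1 = (0=1/3, 1=13/24, 2=1/8)
  d_2[0] = 1/3*3/4 + 13/24*1/8 + 1/8*1/8 = 1/3
  d_2[1] = 1/3*1/8 + 13/24*3/4 + 1/8*3/8 = 95/192
  d_2[2] = 1/3*1/8 + 13/24*1/8 + 1/8*1/2 = 11/64
d_2 = (0=1/3, 1=95/192, 2=11/64)

Answer: 1/3 95/192 11/64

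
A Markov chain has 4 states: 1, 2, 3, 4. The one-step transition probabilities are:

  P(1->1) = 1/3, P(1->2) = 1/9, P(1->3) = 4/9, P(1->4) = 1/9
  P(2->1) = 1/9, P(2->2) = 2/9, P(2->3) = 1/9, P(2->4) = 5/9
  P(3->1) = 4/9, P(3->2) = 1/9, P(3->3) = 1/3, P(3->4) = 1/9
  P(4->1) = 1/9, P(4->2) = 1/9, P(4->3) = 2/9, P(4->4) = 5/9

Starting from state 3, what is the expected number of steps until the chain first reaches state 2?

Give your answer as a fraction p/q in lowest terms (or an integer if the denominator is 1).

Answer: 9

Derivation:
Let h_i = expected steps to first reach 2 from state i.
Boundary: h_2 = 0.
First-step equations for the other states:
  h_1 = 1 + 1/3*h_1 + 1/9*h_2 + 4/9*h_3 + 1/9*h_4
  h_3 = 1 + 4/9*h_1 + 1/9*h_2 + 1/3*h_3 + 1/9*h_4
  h_4 = 1 + 1/9*h_1 + 1/9*h_2 + 2/9*h_3 + 5/9*h_4

Substituting h_2 = 0 and rearranging gives the linear system (I - Q) h = 1:
  [2/3, -4/9, -1/9] . (h_1, h_3, h_4) = 1
  [-4/9, 2/3, -1/9] . (h_1, h_3, h_4) = 1
  [-1/9, -2/9, 4/9] . (h_1, h_3, h_4) = 1

Solving yields:
  h_1 = 9
  h_3 = 9
  h_4 = 9

Starting state is 3, so the expected hitting time is h_3 = 9.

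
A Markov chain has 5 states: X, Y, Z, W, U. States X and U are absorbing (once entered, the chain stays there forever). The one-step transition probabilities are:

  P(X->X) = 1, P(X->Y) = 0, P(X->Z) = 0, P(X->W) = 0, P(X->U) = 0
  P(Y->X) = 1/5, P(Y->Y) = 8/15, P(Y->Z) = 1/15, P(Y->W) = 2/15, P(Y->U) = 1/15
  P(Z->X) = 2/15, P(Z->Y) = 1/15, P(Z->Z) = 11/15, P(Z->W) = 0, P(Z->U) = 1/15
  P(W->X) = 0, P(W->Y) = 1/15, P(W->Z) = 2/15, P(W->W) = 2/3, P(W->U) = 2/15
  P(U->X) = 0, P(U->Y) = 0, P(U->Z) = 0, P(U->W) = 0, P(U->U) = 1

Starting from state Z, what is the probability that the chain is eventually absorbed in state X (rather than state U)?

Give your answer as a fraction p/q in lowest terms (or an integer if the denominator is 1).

Let a_i = P(absorbed in X | start in state i).
Boundary conditions: a_X = 1, a_U = 0.
For each transient state i, a_i = sum_j P(i->j) * a_j:
  a_Y = 1/5*a_X + 8/15*a_Y + 1/15*a_Z + 2/15*a_W + 1/15*a_U
  a_Z = 2/15*a_X + 1/15*a_Y + 11/15*a_Z + 0*a_W + 1/15*a_U
  a_W = 0*a_X + 1/15*a_Y + 2/15*a_Z + 2/3*a_W + 2/15*a_U

Substituting a_X = 1 and a_U = 0, rearrange to (I - Q) a = r where r[i] = P(i -> X):
  [7/15, -1/15, -2/15] . (a_Y, a_Z, a_W) = 1/5
  [-1/15, 4/15, 0] . (a_Y, a_Z, a_W) = 2/15
  [-1/15, -2/15, 1/3] . (a_Y, a_Z, a_W) = 0

Solving yields:
  a_Y = 26/41
  a_Z = 27/41
  a_W = 16/41

Starting state is Z, so the absorption probability is a_Z = 27/41.

Answer: 27/41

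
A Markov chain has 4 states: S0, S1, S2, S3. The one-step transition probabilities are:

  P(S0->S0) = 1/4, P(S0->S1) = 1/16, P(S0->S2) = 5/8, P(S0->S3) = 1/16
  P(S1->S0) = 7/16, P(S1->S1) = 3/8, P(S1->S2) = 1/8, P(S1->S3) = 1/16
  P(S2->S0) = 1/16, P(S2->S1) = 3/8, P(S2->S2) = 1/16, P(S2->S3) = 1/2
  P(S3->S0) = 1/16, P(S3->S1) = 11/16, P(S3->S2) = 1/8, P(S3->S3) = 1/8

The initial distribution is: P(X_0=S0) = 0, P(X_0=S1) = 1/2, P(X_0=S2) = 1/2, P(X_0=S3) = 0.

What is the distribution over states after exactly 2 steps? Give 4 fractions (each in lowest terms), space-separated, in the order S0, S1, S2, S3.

Propagating the distribution step by step (d_{t+1} = d_t * P):
d_0 = (S0=0, S1=1/2, S2=1/2, S3=0)
  d_1[S0] = 0*1/4 + 1/2*7/16 + 1/2*1/16 + 0*1/16 = 1/4
  d_1[S1] = 0*1/16 + 1/2*3/8 + 1/2*3/8 + 0*11/16 = 3/8
  d_1[S2] = 0*5/8 + 1/2*1/8 + 1/2*1/16 + 0*1/8 = 3/32
  d_1[S3] = 0*1/16 + 1/2*1/16 + 1/2*1/2 + 0*1/8 = 9/32
d_1 = (S0=1/4, S1=3/8, S2=3/32, S3=9/32)
  d_2[S0] = 1/4*1/4 + 3/8*7/16 + 3/32*1/16 + 9/32*1/16 = 1/4
  d_2[S1] = 1/4*1/16 + 3/8*3/8 + 3/32*3/8 + 9/32*11/16 = 197/512
  d_2[S2] = 1/4*5/8 + 3/8*1/8 + 3/32*1/16 + 9/32*1/8 = 125/512
  d_2[S3] = 1/4*1/16 + 3/8*1/16 + 3/32*1/2 + 9/32*1/8 = 31/256
d_2 = (S0=1/4, S1=197/512, S2=125/512, S3=31/256)

Answer: 1/4 197/512 125/512 31/256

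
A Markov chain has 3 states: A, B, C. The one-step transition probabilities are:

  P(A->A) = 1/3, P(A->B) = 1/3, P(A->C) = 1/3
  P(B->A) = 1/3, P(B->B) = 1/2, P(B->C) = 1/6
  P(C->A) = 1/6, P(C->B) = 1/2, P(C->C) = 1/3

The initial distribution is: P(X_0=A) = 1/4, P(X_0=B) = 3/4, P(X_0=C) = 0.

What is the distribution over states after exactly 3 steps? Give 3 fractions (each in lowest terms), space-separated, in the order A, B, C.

Answer: 251/864 389/864 7/27

Derivation:
Propagating the distribution step by step (d_{t+1} = d_t * P):
d_0 = (A=1/4, B=3/4, C=0)
  d_1[A] = 1/4*1/3 + 3/4*1/3 + 0*1/6 = 1/3
  d_1[B] = 1/4*1/3 + 3/4*1/2 + 0*1/2 = 11/24
  d_1[C] = 1/4*1/3 + 3/4*1/6 + 0*1/3 = 5/24
d_1 = (A=1/3, B=11/24, C=5/24)
  d_2[A] = 1/3*1/3 + 11/24*1/3 + 5/24*1/6 = 43/144
  d_2[B] = 1/3*1/3 + 11/24*1/2 + 5/24*1/2 = 4/9
  d_2[C] = 1/3*1/3 + 11/24*1/6 + 5/24*1/3 = 37/144
d_2 = (A=43/144, B=4/9, C=37/144)
  d_3[A] = 43/144*1/3 + 4/9*1/3 + 37/144*1/6 = 251/864
  d_3[B] = 43/144*1/3 + 4/9*1/2 + 37/144*1/2 = 389/864
  d_3[C] = 43/144*1/3 + 4/9*1/6 + 37/144*1/3 = 7/27
d_3 = (A=251/864, B=389/864, C=7/27)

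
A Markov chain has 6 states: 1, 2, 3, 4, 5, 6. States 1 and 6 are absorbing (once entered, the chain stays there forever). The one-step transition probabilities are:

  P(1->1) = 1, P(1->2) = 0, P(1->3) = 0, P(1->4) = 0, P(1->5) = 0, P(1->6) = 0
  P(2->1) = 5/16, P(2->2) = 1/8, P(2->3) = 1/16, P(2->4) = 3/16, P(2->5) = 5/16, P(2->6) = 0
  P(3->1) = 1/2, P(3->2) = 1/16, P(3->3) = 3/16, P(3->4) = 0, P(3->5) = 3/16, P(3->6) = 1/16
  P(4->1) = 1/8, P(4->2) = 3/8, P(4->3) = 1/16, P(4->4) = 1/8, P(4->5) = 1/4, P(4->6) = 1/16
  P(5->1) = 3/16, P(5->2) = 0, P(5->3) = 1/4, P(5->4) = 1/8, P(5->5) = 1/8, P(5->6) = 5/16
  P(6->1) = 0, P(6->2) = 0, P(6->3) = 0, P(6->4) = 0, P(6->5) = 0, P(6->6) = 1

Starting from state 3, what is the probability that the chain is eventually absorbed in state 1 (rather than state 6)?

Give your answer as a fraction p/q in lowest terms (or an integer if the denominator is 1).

Let a_i = P(absorbed in 1 | start in state i).
Boundary conditions: a_1 = 1, a_6 = 0.
For each transient state i, a_i = sum_j P(i->j) * a_j:
  a_2 = 5/16*a_1 + 1/8*a_2 + 1/16*a_3 + 3/16*a_4 + 5/16*a_5 + 0*a_6
  a_3 = 1/2*a_1 + 1/16*a_2 + 3/16*a_3 + 0*a_4 + 3/16*a_5 + 1/16*a_6
  a_4 = 1/8*a_1 + 3/8*a_2 + 1/16*a_3 + 1/8*a_4 + 1/4*a_5 + 1/16*a_6
  a_5 = 3/16*a_1 + 0*a_2 + 1/4*a_3 + 1/8*a_4 + 1/8*a_5 + 5/16*a_6

Substituting a_1 = 1 and a_6 = 0, rearrange to (I - Q) a = r where r[i] = P(i -> 1):
  [7/8, -1/16, -3/16, -5/16] . (a_2, a_3, a_4, a_5) = 5/16
  [-1/16, 13/16, 0, -3/16] . (a_2, a_3, a_4, a_5) = 1/2
  [-3/8, -1/16, 7/8, -1/4] . (a_2, a_3, a_4, a_5) = 1/8
  [0, -1/4, -1/8, 7/8] . (a_2, a_3, a_4, a_5) = 3/16

Solving yields:
  a_2 = 20537/27336
  a_3 = 2725/3417
  a_4 = 6157/9112
  a_5 = 14725/27336

Starting state is 3, so the absorption probability is a_3 = 2725/3417.

Answer: 2725/3417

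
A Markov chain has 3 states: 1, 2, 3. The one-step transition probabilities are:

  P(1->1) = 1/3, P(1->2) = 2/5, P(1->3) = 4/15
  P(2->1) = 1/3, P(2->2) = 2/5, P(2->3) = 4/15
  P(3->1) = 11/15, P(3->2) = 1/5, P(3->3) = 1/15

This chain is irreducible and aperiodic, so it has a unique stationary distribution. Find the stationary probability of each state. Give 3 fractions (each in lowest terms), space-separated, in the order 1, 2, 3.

The stationary distribution satisfies pi = pi * P, i.e.:
  pi_1 = 1/3*pi_1 + 1/3*pi_2 + 11/15*pi_3
  pi_2 = 2/5*pi_1 + 2/5*pi_2 + 1/5*pi_3
  pi_3 = 4/15*pi_1 + 4/15*pi_2 + 1/15*pi_3
with normalization: pi_1 + pi_2 + pi_3 = 1.

Using the first 2 balance equations plus normalization, the linear system A*pi = b is:
  [-2/3, 1/3, 11/15] . pi = 0
  [2/5, -3/5, 1/5] . pi = 0
  [1, 1, 1] . pi = 1

Solving yields:
  pi_1 = 19/45
  pi_2 = 16/45
  pi_3 = 2/9

Verification (pi * P):
  19/45*1/3 + 16/45*1/3 + 2/9*11/15 = 19/45 = pi_1  (ok)
  19/45*2/5 + 16/45*2/5 + 2/9*1/5 = 16/45 = pi_2  (ok)
  19/45*4/15 + 16/45*4/15 + 2/9*1/15 = 2/9 = pi_3  (ok)

Answer: 19/45 16/45 2/9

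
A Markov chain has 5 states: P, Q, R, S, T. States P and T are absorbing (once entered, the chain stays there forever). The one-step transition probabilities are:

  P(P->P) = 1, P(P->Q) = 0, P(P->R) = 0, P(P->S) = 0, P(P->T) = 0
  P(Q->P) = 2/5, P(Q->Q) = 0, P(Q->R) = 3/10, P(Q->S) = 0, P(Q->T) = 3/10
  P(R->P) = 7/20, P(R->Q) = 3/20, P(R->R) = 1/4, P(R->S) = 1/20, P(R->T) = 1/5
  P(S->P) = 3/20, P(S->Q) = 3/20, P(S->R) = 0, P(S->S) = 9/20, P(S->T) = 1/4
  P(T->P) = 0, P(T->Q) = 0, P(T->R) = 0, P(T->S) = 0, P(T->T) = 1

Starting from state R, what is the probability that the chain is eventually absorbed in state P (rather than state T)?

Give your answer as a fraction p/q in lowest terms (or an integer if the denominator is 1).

Answer: 472/771

Derivation:
Let a_i = P(absorbed in P | start in state i).
Boundary conditions: a_P = 1, a_T = 0.
For each transient state i, a_i = sum_j P(i->j) * a_j:
  a_Q = 2/5*a_P + 0*a_Q + 3/10*a_R + 0*a_S + 3/10*a_T
  a_R = 7/20*a_P + 3/20*a_Q + 1/4*a_R + 1/20*a_S + 1/5*a_T
  a_S = 3/20*a_P + 3/20*a_Q + 0*a_R + 9/20*a_S + 1/4*a_T

Substituting a_P = 1 and a_T = 0, rearrange to (I - Q) a = r where r[i] = P(i -> P):
  [1, -3/10, 0] . (a_Q, a_R, a_S) = 2/5
  [-3/20, 3/4, -1/20] . (a_Q, a_R, a_S) = 7/20
  [-3/20, 0, 11/20] . (a_Q, a_R, a_S) = 3/20

Solving yields:
  a_Q = 150/257
  a_R = 472/771
  a_S = 111/257

Starting state is R, so the absorption probability is a_R = 472/771.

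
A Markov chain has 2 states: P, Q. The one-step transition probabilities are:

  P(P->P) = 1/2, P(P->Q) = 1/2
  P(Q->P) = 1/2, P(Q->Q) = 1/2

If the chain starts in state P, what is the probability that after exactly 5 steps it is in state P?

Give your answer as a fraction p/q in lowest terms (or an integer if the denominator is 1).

Answer: 1/2

Derivation:
Computing P^5 by repeated multiplication:
P^1 =
  P: [1/2, 1/2]
  Q: [1/2, 1/2]
P^2 =
  P: [1/2, 1/2]
  Q: [1/2, 1/2]
P^3 =
  P: [1/2, 1/2]
  Q: [1/2, 1/2]
P^4 =
  P: [1/2, 1/2]
  Q: [1/2, 1/2]
P^5 =
  P: [1/2, 1/2]
  Q: [1/2, 1/2]

(P^5)[P -> P] = 1/2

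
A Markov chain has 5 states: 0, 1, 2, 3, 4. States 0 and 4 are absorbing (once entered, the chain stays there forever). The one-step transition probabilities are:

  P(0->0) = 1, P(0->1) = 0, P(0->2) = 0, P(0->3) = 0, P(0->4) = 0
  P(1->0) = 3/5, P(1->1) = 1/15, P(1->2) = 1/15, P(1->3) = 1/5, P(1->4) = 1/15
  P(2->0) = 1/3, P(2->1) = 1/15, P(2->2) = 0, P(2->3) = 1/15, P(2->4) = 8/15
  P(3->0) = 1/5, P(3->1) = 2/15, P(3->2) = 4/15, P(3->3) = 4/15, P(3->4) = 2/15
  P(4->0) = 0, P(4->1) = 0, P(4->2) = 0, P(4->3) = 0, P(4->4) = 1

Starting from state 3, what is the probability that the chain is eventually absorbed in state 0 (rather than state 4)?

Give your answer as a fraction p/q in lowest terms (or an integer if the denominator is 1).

Answer: 1223/2139

Derivation:
Let a_i = P(absorbed in 0 | start in state i).
Boundary conditions: a_0 = 1, a_4 = 0.
For each transient state i, a_i = sum_j P(i->j) * a_j:
  a_1 = 3/5*a_0 + 1/15*a_1 + 1/15*a_2 + 1/5*a_3 + 1/15*a_4
  a_2 = 1/3*a_0 + 1/15*a_1 + 0*a_2 + 1/15*a_3 + 8/15*a_4
  a_3 = 1/5*a_0 + 2/15*a_1 + 4/15*a_2 + 4/15*a_3 + 2/15*a_4

Substituting a_0 = 1 and a_4 = 0, rearrange to (I - Q) a = r where r[i] = P(i -> 0):
  [14/15, -1/15, -1/5] . (a_1, a_2, a_3) = 3/5
  [-1/15, 1, -1/15] . (a_1, a_2, a_3) = 1/3
  [-2/15, -4/15, 11/15] . (a_1, a_2, a_3) = 1/5

Solving yields:
  a_1 = 74/93
  a_2 = 908/2139
  a_3 = 1223/2139

Starting state is 3, so the absorption probability is a_3 = 1223/2139.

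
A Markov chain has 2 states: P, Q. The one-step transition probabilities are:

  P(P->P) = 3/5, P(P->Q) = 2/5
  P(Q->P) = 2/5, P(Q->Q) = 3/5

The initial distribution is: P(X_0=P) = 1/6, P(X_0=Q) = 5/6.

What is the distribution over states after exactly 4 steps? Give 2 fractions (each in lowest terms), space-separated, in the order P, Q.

Answer: 1873/3750 1877/3750

Derivation:
Propagating the distribution step by step (d_{t+1} = d_t * P):
d_0 = (P=1/6, Q=5/6)
  d_1[P] = 1/6*3/5 + 5/6*2/5 = 13/30
  d_1[Q] = 1/6*2/5 + 5/6*3/5 = 17/30
d_1 = (P=13/30, Q=17/30)
  d_2[P] = 13/30*3/5 + 17/30*2/5 = 73/150
  d_2[Q] = 13/30*2/5 + 17/30*3/5 = 77/150
d_2 = (P=73/150, Q=77/150)
  d_3[P] = 73/150*3/5 + 77/150*2/5 = 373/750
  d_3[Q] = 73/150*2/5 + 77/150*3/5 = 377/750
d_3 = (P=373/750, Q=377/750)
  d_4[P] = 373/750*3/5 + 377/750*2/5 = 1873/3750
  d_4[Q] = 373/750*2/5 + 377/750*3/5 = 1877/3750
d_4 = (P=1873/3750, Q=1877/3750)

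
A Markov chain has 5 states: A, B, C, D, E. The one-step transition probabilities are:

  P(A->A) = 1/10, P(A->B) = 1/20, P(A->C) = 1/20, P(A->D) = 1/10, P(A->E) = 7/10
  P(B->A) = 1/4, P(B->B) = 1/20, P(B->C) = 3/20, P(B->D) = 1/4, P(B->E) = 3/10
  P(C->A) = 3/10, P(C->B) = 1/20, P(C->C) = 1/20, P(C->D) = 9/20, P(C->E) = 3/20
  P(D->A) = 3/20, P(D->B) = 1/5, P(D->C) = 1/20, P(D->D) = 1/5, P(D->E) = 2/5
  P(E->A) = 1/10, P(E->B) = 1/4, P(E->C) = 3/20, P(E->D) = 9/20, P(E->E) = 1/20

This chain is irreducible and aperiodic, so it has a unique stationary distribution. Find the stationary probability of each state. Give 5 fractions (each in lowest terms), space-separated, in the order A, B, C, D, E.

Answer: 21602/137757 7077/45919 8781/91838 40147/137757 27737/91838

Derivation:
The stationary distribution satisfies pi = pi * P, i.e.:
  pi_A = 1/10*pi_A + 1/4*pi_B + 3/10*pi_C + 3/20*pi_D + 1/10*pi_E
  pi_B = 1/20*pi_A + 1/20*pi_B + 1/20*pi_C + 1/5*pi_D + 1/4*pi_E
  pi_C = 1/20*pi_A + 3/20*pi_B + 1/20*pi_C + 1/20*pi_D + 3/20*pi_E
  pi_D = 1/10*pi_A + 1/4*pi_B + 9/20*pi_C + 1/5*pi_D + 9/20*pi_E
  pi_E = 7/10*pi_A + 3/10*pi_B + 3/20*pi_C + 2/5*pi_D + 1/20*pi_E
with normalization: pi_A + pi_B + pi_C + pi_D + pi_E = 1.

Using the first 4 balance equations plus normalization, the linear system A*pi = b is:
  [-9/10, 1/4, 3/10, 3/20, 1/10] . pi = 0
  [1/20, -19/20, 1/20, 1/5, 1/4] . pi = 0
  [1/20, 3/20, -19/20, 1/20, 3/20] . pi = 0
  [1/10, 1/4, 9/20, -4/5, 9/20] . pi = 0
  [1, 1, 1, 1, 1] . pi = 1

Solving yields:
  pi_A = 21602/137757
  pi_B = 7077/45919
  pi_C = 8781/91838
  pi_D = 40147/137757
  pi_E = 27737/91838

Verification (pi * P):
  21602/137757*1/10 + 7077/45919*1/4 + 8781/91838*3/10 + 40147/137757*3/20 + 27737/91838*1/10 = 21602/137757 = pi_A  (ok)
  21602/137757*1/20 + 7077/45919*1/20 + 8781/91838*1/20 + 40147/137757*1/5 + 27737/91838*1/4 = 7077/45919 = pi_B  (ok)
  21602/137757*1/20 + 7077/45919*3/20 + 8781/91838*1/20 + 40147/137757*1/20 + 27737/91838*3/20 = 8781/91838 = pi_C  (ok)
  21602/137757*1/10 + 7077/45919*1/4 + 8781/91838*9/20 + 40147/137757*1/5 + 27737/91838*9/20 = 40147/137757 = pi_D  (ok)
  21602/137757*7/10 + 7077/45919*3/10 + 8781/91838*3/20 + 40147/137757*2/5 + 27737/91838*1/20 = 27737/91838 = pi_E  (ok)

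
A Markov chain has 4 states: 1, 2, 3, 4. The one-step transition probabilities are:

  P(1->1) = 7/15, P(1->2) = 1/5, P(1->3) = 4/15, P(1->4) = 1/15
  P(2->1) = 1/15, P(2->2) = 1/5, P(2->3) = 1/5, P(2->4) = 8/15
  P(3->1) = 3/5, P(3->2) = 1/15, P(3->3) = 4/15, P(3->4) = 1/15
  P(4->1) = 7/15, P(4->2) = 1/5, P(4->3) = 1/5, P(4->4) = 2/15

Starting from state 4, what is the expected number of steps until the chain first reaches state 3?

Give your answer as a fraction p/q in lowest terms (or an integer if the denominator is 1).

Answer: 1125/254

Derivation:
Let h_i = expected steps to first reach 3 from state i.
Boundary: h_3 = 0.
First-step equations for the other states:
  h_1 = 1 + 7/15*h_1 + 1/5*h_2 + 4/15*h_3 + 1/15*h_4
  h_2 = 1 + 1/15*h_1 + 1/5*h_2 + 1/5*h_3 + 8/15*h_4
  h_4 = 1 + 7/15*h_1 + 1/5*h_2 + 1/5*h_3 + 2/15*h_4

Substituting h_3 = 0 and rearranging gives the linear system (I - Q) h = 1:
  [8/15, -1/5, -1/15] . (h_1, h_2, h_4) = 1
  [-1/15, 4/5, -8/15] . (h_1, h_2, h_4) = 1
  [-7/15, -1/5, 13/15] . (h_1, h_2, h_4) = 1

Solving yields:
  h_1 = 525/127
  h_2 = 1155/254
  h_4 = 1125/254

Starting state is 4, so the expected hitting time is h_4 = 1125/254.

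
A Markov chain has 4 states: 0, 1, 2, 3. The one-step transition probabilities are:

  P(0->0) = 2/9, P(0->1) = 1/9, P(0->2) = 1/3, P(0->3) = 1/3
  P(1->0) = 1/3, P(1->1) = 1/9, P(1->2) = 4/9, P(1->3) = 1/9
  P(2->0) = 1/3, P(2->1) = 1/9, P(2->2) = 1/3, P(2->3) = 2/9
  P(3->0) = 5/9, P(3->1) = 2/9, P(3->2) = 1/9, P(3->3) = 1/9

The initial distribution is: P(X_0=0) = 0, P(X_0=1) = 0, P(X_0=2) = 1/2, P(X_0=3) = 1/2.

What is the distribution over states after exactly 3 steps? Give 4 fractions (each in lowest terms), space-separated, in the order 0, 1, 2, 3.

Propagating the distribution step by step (d_{t+1} = d_t * P):
d_0 = (0=0, 1=0, 2=1/2, 3=1/2)
  d_1[0] = 0*2/9 + 0*1/3 + 1/2*1/3 + 1/2*5/9 = 4/9
  d_1[1] = 0*1/9 + 0*1/9 + 1/2*1/9 + 1/2*2/9 = 1/6
  d_1[2] = 0*1/3 + 0*4/9 + 1/2*1/3 + 1/2*1/9 = 2/9
  d_1[3] = 0*1/3 + 0*1/9 + 1/2*2/9 + 1/2*1/9 = 1/6
d_1 = (0=4/9, 1=1/6, 2=2/9, 3=1/6)
  d_2[0] = 4/9*2/9 + 1/6*1/3 + 2/9*1/3 + 1/6*5/9 = 26/81
  d_2[1] = 4/9*1/9 + 1/6*1/9 + 2/9*1/9 + 1/6*2/9 = 7/54
  d_2[2] = 4/9*1/3 + 1/6*4/9 + 2/9*1/3 + 1/6*1/9 = 17/54
  d_2[3] = 4/9*1/3 + 1/6*1/9 + 2/9*2/9 + 1/6*1/9 = 19/81
d_2 = (0=26/81, 1=7/54, 2=17/54, 3=19/81)
  d_3[0] = 26/81*2/9 + 7/54*1/3 + 17/54*1/3 + 19/81*5/9 = 85/243
  d_3[1] = 26/81*1/9 + 7/54*1/9 + 17/54*1/9 + 19/81*2/9 = 100/729
  d_3[2] = 26/81*1/3 + 7/54*4/9 + 17/54*1/3 + 19/81*1/9 = 431/1458
  d_3[3] = 26/81*1/3 + 7/54*1/9 + 17/54*2/9 + 19/81*1/9 = 317/1458
d_3 = (0=85/243, 1=100/729, 2=431/1458, 3=317/1458)

Answer: 85/243 100/729 431/1458 317/1458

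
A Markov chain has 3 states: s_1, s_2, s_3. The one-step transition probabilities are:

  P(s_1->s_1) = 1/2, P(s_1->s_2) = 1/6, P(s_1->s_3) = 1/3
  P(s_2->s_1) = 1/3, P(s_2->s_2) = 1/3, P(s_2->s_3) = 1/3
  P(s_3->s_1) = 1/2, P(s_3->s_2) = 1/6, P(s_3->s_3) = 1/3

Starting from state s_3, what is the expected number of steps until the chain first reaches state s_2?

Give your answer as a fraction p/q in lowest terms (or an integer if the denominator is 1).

Answer: 6

Derivation:
Let h_i = expected steps to first reach s_2 from state i.
Boundary: h_s_2 = 0.
First-step equations for the other states:
  h_s_1 = 1 + 1/2*h_s_1 + 1/6*h_s_2 + 1/3*h_s_3
  h_s_3 = 1 + 1/2*h_s_1 + 1/6*h_s_2 + 1/3*h_s_3

Substituting h_s_2 = 0 and rearranging gives the linear system (I - Q) h = 1:
  [1/2, -1/3] . (h_s_1, h_s_3) = 1
  [-1/2, 2/3] . (h_s_1, h_s_3) = 1

Solving yields:
  h_s_1 = 6
  h_s_3 = 6

Starting state is s_3, so the expected hitting time is h_s_3 = 6.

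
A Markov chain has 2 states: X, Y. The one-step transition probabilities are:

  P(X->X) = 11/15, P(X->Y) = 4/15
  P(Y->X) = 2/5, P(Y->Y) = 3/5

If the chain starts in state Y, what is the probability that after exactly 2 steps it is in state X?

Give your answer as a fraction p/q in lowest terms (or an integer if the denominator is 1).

Computing P^2 by repeated multiplication:
P^1 =
  X: [11/15, 4/15]
  Y: [2/5, 3/5]
P^2 =
  X: [29/45, 16/45]
  Y: [8/15, 7/15]

(P^2)[Y -> X] = 8/15

Answer: 8/15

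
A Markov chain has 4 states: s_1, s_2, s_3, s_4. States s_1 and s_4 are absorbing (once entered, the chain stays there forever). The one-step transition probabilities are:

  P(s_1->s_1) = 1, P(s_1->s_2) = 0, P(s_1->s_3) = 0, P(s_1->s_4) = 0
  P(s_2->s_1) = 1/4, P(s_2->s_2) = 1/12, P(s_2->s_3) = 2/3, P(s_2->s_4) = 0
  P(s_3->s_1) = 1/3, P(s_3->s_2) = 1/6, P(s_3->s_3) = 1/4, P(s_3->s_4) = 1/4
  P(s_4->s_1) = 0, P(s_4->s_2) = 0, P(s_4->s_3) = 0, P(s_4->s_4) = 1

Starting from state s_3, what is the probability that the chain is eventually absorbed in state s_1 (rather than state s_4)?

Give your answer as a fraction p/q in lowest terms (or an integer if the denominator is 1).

Let a_i = P(absorbed in s_1 | start in state i).
Boundary conditions: a_s_1 = 1, a_s_4 = 0.
For each transient state i, a_i = sum_j P(i->j) * a_j:
  a_s_2 = 1/4*a_s_1 + 1/12*a_s_2 + 2/3*a_s_3 + 0*a_s_4
  a_s_3 = 1/3*a_s_1 + 1/6*a_s_2 + 1/4*a_s_3 + 1/4*a_s_4

Substituting a_s_1 = 1 and a_s_4 = 0, rearrange to (I - Q) a = r where r[i] = P(i -> s_1):
  [11/12, -2/3] . (a_s_2, a_s_3) = 1/4
  [-1/6, 3/4] . (a_s_2, a_s_3) = 1/3

Solving yields:
  a_s_2 = 59/83
  a_s_3 = 50/83

Starting state is s_3, so the absorption probability is a_s_3 = 50/83.

Answer: 50/83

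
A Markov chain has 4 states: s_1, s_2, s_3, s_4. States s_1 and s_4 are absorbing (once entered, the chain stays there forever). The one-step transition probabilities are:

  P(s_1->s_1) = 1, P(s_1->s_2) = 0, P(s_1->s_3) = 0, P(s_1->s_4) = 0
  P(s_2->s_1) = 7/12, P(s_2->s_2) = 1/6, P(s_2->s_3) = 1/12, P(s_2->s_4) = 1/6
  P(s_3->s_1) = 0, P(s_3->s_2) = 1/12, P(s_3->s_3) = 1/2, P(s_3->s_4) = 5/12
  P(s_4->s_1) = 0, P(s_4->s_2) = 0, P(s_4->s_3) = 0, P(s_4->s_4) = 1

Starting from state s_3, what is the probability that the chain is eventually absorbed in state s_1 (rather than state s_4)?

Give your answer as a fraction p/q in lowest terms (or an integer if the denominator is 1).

Let a_i = P(absorbed in s_1 | start in state i).
Boundary conditions: a_s_1 = 1, a_s_4 = 0.
For each transient state i, a_i = sum_j P(i->j) * a_j:
  a_s_2 = 7/12*a_s_1 + 1/6*a_s_2 + 1/12*a_s_3 + 1/6*a_s_4
  a_s_3 = 0*a_s_1 + 1/12*a_s_2 + 1/2*a_s_3 + 5/12*a_s_4

Substituting a_s_1 = 1 and a_s_4 = 0, rearrange to (I - Q) a = r where r[i] = P(i -> s_1):
  [5/6, -1/12] . (a_s_2, a_s_3) = 7/12
  [-1/12, 1/2] . (a_s_2, a_s_3) = 0

Solving yields:
  a_s_2 = 42/59
  a_s_3 = 7/59

Starting state is s_3, so the absorption probability is a_s_3 = 7/59.

Answer: 7/59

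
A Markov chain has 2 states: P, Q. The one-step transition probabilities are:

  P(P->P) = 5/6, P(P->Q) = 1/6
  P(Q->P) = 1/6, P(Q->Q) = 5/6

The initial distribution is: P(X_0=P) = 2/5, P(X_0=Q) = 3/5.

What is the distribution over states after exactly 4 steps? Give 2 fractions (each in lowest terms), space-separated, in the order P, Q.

Propagating the distribution step by step (d_{t+1} = d_t * P):
d_0 = (P=2/5, Q=3/5)
  d_1[P] = 2/5*5/6 + 3/5*1/6 = 13/30
  d_1[Q] = 2/5*1/6 + 3/5*5/6 = 17/30
d_1 = (P=13/30, Q=17/30)
  d_2[P] = 13/30*5/6 + 17/30*1/6 = 41/90
  d_2[Q] = 13/30*1/6 + 17/30*5/6 = 49/90
d_2 = (P=41/90, Q=49/90)
  d_3[P] = 41/90*5/6 + 49/90*1/6 = 127/270
  d_3[Q] = 41/90*1/6 + 49/90*5/6 = 143/270
d_3 = (P=127/270, Q=143/270)
  d_4[P] = 127/270*5/6 + 143/270*1/6 = 389/810
  d_4[Q] = 127/270*1/6 + 143/270*5/6 = 421/810
d_4 = (P=389/810, Q=421/810)

Answer: 389/810 421/810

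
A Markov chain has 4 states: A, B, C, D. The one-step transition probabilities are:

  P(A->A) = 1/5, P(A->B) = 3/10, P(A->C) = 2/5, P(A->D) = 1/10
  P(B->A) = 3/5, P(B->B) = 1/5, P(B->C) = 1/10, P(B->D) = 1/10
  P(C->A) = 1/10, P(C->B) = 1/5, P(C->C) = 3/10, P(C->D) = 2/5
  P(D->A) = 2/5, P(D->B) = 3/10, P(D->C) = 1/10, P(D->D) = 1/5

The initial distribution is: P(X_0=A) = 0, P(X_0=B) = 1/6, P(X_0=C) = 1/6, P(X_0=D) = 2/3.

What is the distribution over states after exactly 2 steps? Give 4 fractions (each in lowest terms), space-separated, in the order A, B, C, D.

Propagating the distribution step by step (d_{t+1} = d_t * P):
d_0 = (A=0, B=1/6, C=1/6, D=2/3)
  d_1[A] = 0*1/5 + 1/6*3/5 + 1/6*1/10 + 2/3*2/5 = 23/60
  d_1[B] = 0*3/10 + 1/6*1/5 + 1/6*1/5 + 2/3*3/10 = 4/15
  d_1[C] = 0*2/5 + 1/6*1/10 + 1/6*3/10 + 2/3*1/10 = 2/15
  d_1[D] = 0*1/10 + 1/6*1/10 + 1/6*2/5 + 2/3*1/5 = 13/60
d_1 = (A=23/60, B=4/15, C=2/15, D=13/60)
  d_2[A] = 23/60*1/5 + 4/15*3/5 + 2/15*1/10 + 13/60*2/5 = 101/300
  d_2[B] = 23/60*3/10 + 4/15*1/5 + 2/15*1/5 + 13/60*3/10 = 13/50
  d_2[C] = 23/60*2/5 + 4/15*1/10 + 2/15*3/10 + 13/60*1/10 = 29/120
  d_2[D] = 23/60*1/10 + 4/15*1/10 + 2/15*2/5 + 13/60*1/5 = 97/600
d_2 = (A=101/300, B=13/50, C=29/120, D=97/600)

Answer: 101/300 13/50 29/120 97/600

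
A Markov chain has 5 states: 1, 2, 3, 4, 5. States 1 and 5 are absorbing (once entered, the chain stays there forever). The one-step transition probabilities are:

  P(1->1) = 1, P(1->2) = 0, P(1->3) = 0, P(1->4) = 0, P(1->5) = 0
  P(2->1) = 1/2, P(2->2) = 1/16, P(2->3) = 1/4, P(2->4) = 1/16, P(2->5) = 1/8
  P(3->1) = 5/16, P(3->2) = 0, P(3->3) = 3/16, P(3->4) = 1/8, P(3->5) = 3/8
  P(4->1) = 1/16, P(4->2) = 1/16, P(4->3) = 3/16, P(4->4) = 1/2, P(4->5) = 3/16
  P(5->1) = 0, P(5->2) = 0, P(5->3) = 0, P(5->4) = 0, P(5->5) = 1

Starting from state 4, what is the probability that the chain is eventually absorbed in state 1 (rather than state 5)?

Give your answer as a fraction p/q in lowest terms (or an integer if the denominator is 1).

Answer: 544/1449

Derivation:
Let a_i = P(absorbed in 1 | start in state i).
Boundary conditions: a_1 = 1, a_5 = 0.
For each transient state i, a_i = sum_j P(i->j) * a_j:
  a_2 = 1/2*a_1 + 1/16*a_2 + 1/4*a_3 + 1/16*a_4 + 1/8*a_5
  a_3 = 5/16*a_1 + 0*a_2 + 3/16*a_3 + 1/8*a_4 + 3/8*a_5
  a_4 = 1/16*a_1 + 1/16*a_2 + 3/16*a_3 + 1/2*a_4 + 3/16*a_5

Substituting a_1 = 1 and a_5 = 0, rearrange to (I - Q) a = r where r[i] = P(i -> 1):
  [15/16, -1/4, -1/16] . (a_2, a_3, a_4) = 1/2
  [0, 13/16, -1/8] . (a_2, a_3, a_4) = 5/16
  [-1/16, -3/16, 1/2] . (a_2, a_3, a_4) = 1/16

Solving yields:
  a_2 = 140/207
  a_3 = 641/1449
  a_4 = 544/1449

Starting state is 4, so the absorption probability is a_4 = 544/1449.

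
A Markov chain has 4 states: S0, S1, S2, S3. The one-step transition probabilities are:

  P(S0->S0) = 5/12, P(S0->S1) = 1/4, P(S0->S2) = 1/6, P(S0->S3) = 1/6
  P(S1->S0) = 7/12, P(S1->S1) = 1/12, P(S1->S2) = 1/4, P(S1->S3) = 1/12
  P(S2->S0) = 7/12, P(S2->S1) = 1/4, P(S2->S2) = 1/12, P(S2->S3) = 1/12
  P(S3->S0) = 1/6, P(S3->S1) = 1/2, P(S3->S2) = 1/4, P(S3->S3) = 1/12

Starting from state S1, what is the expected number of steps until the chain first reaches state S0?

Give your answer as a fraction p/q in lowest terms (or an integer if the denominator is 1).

Answer: 144/79

Derivation:
Let h_i = expected steps to first reach S0 from state i.
Boundary: h_S0 = 0.
First-step equations for the other states:
  h_S1 = 1 + 7/12*h_S0 + 1/12*h_S1 + 1/4*h_S2 + 1/12*h_S3
  h_S2 = 1 + 7/12*h_S0 + 1/4*h_S1 + 1/12*h_S2 + 1/12*h_S3
  h_S3 = 1 + 1/6*h_S0 + 1/2*h_S1 + 1/4*h_S2 + 1/12*h_S3

Substituting h_S0 = 0 and rearranging gives the linear system (I - Q) h = 1:
  [11/12, -1/4, -1/12] . (h_S1, h_S2, h_S3) = 1
  [-1/4, 11/12, -1/12] . (h_S1, h_S2, h_S3) = 1
  [-1/2, -1/4, 11/12] . (h_S1, h_S2, h_S3) = 1

Solving yields:
  h_S1 = 144/79
  h_S2 = 144/79
  h_S3 = 204/79

Starting state is S1, so the expected hitting time is h_S1 = 144/79.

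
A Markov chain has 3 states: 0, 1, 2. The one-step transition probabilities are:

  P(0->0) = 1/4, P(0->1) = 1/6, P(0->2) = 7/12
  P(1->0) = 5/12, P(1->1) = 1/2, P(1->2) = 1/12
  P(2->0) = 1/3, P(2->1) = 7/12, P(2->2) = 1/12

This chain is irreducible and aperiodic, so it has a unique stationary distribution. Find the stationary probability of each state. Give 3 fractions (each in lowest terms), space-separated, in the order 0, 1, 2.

Answer: 59/174 71/174 22/87

Derivation:
The stationary distribution satisfies pi = pi * P, i.e.:
  pi_0 = 1/4*pi_0 + 5/12*pi_1 + 1/3*pi_2
  pi_1 = 1/6*pi_0 + 1/2*pi_1 + 7/12*pi_2
  pi_2 = 7/12*pi_0 + 1/12*pi_1 + 1/12*pi_2
with normalization: pi_0 + pi_1 + pi_2 = 1.

Using the first 2 balance equations plus normalization, the linear system A*pi = b is:
  [-3/4, 5/12, 1/3] . pi = 0
  [1/6, -1/2, 7/12] . pi = 0
  [1, 1, 1] . pi = 1

Solving yields:
  pi_0 = 59/174
  pi_1 = 71/174
  pi_2 = 22/87

Verification (pi * P):
  59/174*1/4 + 71/174*5/12 + 22/87*1/3 = 59/174 = pi_0  (ok)
  59/174*1/6 + 71/174*1/2 + 22/87*7/12 = 71/174 = pi_1  (ok)
  59/174*7/12 + 71/174*1/12 + 22/87*1/12 = 22/87 = pi_2  (ok)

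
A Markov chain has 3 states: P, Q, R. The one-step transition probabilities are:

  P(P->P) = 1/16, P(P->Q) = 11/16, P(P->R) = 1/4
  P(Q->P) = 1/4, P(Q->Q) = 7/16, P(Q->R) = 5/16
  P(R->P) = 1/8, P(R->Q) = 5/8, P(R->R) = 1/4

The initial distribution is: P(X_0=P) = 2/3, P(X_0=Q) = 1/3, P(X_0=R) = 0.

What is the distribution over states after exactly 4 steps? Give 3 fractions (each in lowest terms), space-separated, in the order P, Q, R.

Propagating the distribution step by step (d_{t+1} = d_t * P):
d_0 = (P=2/3, Q=1/3, R=0)
  d_1[P] = 2/3*1/16 + 1/3*1/4 + 0*1/8 = 1/8
  d_1[Q] = 2/3*11/16 + 1/3*7/16 + 0*5/8 = 29/48
  d_1[R] = 2/3*1/4 + 1/3*5/16 + 0*1/4 = 13/48
d_1 = (P=1/8, Q=29/48, R=13/48)
  d_2[P] = 1/8*1/16 + 29/48*1/4 + 13/48*1/8 = 37/192
  d_2[Q] = 1/8*11/16 + 29/48*7/16 + 13/48*5/8 = 133/256
  d_2[R] = 1/8*1/4 + 29/48*5/16 + 13/48*1/4 = 221/768
d_2 = (P=37/192, Q=133/256, R=221/768)
  d_3[P] = 37/192*1/16 + 133/256*1/4 + 221/768*1/8 = 1093/6144
  d_3[Q] = 37/192*11/16 + 133/256*7/16 + 221/768*5/8 = 6631/12288
  d_3[R] = 37/192*1/4 + 133/256*5/16 + 221/768*1/4 = 1157/4096
d_3 = (P=1093/6144, Q=6631/12288, R=1157/4096)
  d_4[P] = 1093/6144*1/16 + 6631/12288*1/4 + 1157/4096*1/8 = 2971/16384
  d_4[Q] = 1093/6144*11/16 + 6631/12288*7/16 + 1157/4096*5/8 = 105173/196608
  d_4[R] = 1093/6144*1/4 + 6631/12288*5/16 + 1157/4096*1/4 = 55783/196608
d_4 = (P=2971/16384, Q=105173/196608, R=55783/196608)

Answer: 2971/16384 105173/196608 55783/196608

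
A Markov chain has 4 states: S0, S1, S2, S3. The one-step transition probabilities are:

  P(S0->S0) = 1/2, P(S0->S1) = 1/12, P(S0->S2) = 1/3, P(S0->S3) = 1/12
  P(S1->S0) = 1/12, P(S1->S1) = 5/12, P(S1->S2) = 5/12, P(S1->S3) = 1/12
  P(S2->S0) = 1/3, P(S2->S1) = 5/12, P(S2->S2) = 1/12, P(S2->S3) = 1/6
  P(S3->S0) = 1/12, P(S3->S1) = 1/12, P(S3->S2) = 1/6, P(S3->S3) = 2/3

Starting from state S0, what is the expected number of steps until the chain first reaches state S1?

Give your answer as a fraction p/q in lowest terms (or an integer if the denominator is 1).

Let h_i = expected steps to first reach S1 from state i.
Boundary: h_S1 = 0.
First-step equations for the other states:
  h_S0 = 1 + 1/2*h_S0 + 1/12*h_S1 + 1/3*h_S2 + 1/12*h_S3
  h_S2 = 1 + 1/3*h_S0 + 5/12*h_S1 + 1/12*h_S2 + 1/6*h_S3
  h_S3 = 1 + 1/12*h_S0 + 1/12*h_S1 + 1/6*h_S2 + 2/3*h_S3

Substituting h_S1 = 0 and rearranging gives the linear system (I - Q) h = 1:
  [1/2, -1/3, -1/12] . (h_S0, h_S2, h_S3) = 1
  [-1/3, 11/12, -1/6] . (h_S0, h_S2, h_S3) = 1
  [-1/12, -1/6, 1/3] . (h_S0, h_S2, h_S3) = 1

Solving yields:
  h_S0 = 924/149
  h_S2 = 684/149
  h_S3 = 1020/149

Starting state is S0, so the expected hitting time is h_S0 = 924/149.

Answer: 924/149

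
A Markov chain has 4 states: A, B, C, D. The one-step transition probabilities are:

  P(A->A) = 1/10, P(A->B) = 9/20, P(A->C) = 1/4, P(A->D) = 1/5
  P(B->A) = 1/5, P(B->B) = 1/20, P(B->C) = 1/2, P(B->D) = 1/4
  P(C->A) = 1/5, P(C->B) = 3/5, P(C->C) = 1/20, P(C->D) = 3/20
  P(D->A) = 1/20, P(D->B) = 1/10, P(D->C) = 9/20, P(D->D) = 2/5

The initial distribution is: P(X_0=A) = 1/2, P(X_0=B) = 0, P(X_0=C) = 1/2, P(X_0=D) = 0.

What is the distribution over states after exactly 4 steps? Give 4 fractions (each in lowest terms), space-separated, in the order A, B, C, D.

Answer: 23867/160000 86751/320000 52511/160000 80493/320000

Derivation:
Propagating the distribution step by step (d_{t+1} = d_t * P):
d_0 = (A=1/2, B=0, C=1/2, D=0)
  d_1[A] = 1/2*1/10 + 0*1/5 + 1/2*1/5 + 0*1/20 = 3/20
  d_1[B] = 1/2*9/20 + 0*1/20 + 1/2*3/5 + 0*1/10 = 21/40
  d_1[C] = 1/2*1/4 + 0*1/2 + 1/2*1/20 + 0*9/20 = 3/20
  d_1[D] = 1/2*1/5 + 0*1/4 + 1/2*3/20 + 0*2/5 = 7/40
d_1 = (A=3/20, B=21/40, C=3/20, D=7/40)
  d_2[A] = 3/20*1/10 + 21/40*1/5 + 3/20*1/5 + 7/40*1/20 = 127/800
  d_2[B] = 3/20*9/20 + 21/40*1/20 + 3/20*3/5 + 7/40*1/10 = 161/800
  d_2[C] = 3/20*1/4 + 21/40*1/2 + 3/20*1/20 + 7/40*9/20 = 309/800
  d_2[D] = 3/20*1/5 + 21/40*1/4 + 3/20*3/20 + 7/40*2/5 = 203/800
d_2 = (A=127/800, B=161/800, C=309/800, D=203/800)
  d_3[A] = 127/800*1/10 + 161/800*1/5 + 309/800*1/5 + 203/800*1/20 = 2337/16000
  d_3[B] = 127/800*9/20 + 161/800*1/20 + 309/800*3/5 + 203/800*1/10 = 2709/8000
  d_3[C] = 127/800*1/4 + 161/800*1/2 + 309/800*1/20 + 203/800*9/20 = 4381/16000
  d_3[D] = 127/800*1/5 + 161/800*1/4 + 309/800*3/20 + 203/800*2/5 = 483/2000
d_3 = (A=2337/16000, B=2709/8000, C=4381/16000, D=483/2000)
  d_4[A] = 2337/16000*1/10 + 2709/8000*1/5 + 4381/16000*1/5 + 483/2000*1/20 = 23867/160000
  d_4[B] = 2337/16000*9/20 + 2709/8000*1/20 + 4381/16000*3/5 + 483/2000*1/10 = 86751/320000
  d_4[C] = 2337/16000*1/4 + 2709/8000*1/2 + 4381/16000*1/20 + 483/2000*9/20 = 52511/160000
  d_4[D] = 2337/16000*1/5 + 2709/8000*1/4 + 4381/16000*3/20 + 483/2000*2/5 = 80493/320000
d_4 = (A=23867/160000, B=86751/320000, C=52511/160000, D=80493/320000)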